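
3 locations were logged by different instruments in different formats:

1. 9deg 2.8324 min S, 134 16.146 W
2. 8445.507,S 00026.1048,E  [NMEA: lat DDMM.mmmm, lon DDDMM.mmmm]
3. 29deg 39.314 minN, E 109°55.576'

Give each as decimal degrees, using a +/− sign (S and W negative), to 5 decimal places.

Point 1:
  Latitude: 9 + 2.8324/60 = 9.047207
  S → negative
  λ: 16.146′ = 0.269100°; total 134.269100
  W ⇒ negate
Point 2:
  φ: split at 2 digits → 84° and 45.507′; 84 + 45.507/60 = 84.758450
  hemisphere S, so the sign is −
  λ: degrees = first 3 digits = 0, minutes = 26.1048; 0 + 26.1048/60 = 0.435080
  E → positive
Point 3:
  φ: 29 + 39.314/60 = 29.655233
  N ⇒ keep positive
  Longitude: 109 + 55.576/60 = 109.926267
  E → positive

1. -9.04721, -134.26910
2. -84.75845, 0.43508
3. 29.65523, 109.92627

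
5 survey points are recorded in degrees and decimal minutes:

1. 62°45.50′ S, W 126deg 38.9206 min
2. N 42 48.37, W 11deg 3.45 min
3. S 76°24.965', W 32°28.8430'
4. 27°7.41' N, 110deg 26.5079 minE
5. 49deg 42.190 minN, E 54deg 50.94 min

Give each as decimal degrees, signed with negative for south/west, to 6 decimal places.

Point 1:
  Lat: 62 + 45.5/60 = 62.7583333
  hemisphere S, so the sign is −
  Longitude: 126 + 38.9206/60 = 126.6486767
  hemisphere W, so the sign is −
Point 2:
  Lat: 42 + 48.37/60 = 42.8061667
  N ⇒ keep positive
  Lon: 11 + 3.45/60 = 11.0575000
  W ⇒ negate
Point 3:
  φ: 24.965′ = 0.416083°; total 76.4160833
  S → negative
  Lon: 32 + 28.843/60 = 32.4807167
  W ⇒ negate
Point 4:
  Lat: 27 + 7.41/60 = 27.1235000
  N → positive
  Longitude: 110 + 26.5079/60 = 110.4417983
  E ⇒ keep positive
Point 5:
  φ: 42.19′ = 0.703167°; total 49.7031667
  N ⇒ keep positive
  Longitude: 50.94′ = 0.849000°; total 54.8490000
  E → positive

1. -62.758333, -126.648677
2. 42.806167, -11.057500
3. -76.416083, -32.480717
4. 27.123500, 110.441798
5. 49.703167, 54.849000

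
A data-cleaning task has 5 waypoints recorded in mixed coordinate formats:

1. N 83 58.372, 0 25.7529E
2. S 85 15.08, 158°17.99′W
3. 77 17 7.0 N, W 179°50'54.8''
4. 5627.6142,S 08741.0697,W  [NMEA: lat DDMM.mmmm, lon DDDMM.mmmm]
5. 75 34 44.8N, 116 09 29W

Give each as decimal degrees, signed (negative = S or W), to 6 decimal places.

1. 83.972867, 0.429215
2. -85.251333, -158.299833
3. 77.285278, -179.848556
4. -56.460237, -87.684495
5. 75.579111, -116.158056

Point 1:
  Lat: 58.372′ = 0.972867°; total 83.9728667
  N → positive
  Lon: 0 + 25.7529/60 = 0.4292150
  E ⇒ keep positive
Point 2:
  φ: 15.08′ = 0.251333°; total 85.2513333
  S → negative
  λ: 158 + 17.99/60 = 158.2998333
  W ⇒ negate
Point 3:
  φ: 17′ + 7″ = 17.11667′; 77 + 17.11667/60 = 77.2852778
  N ⇒ keep positive
  Lon: 179° + 50/60 + 54.8/3600 = 179 + 0.833333 + 0.015222 = 179.8485556
  W ⇒ negate
Point 4:
  φ: degrees = first 2 digits = 56, minutes = 27.6142; 56 + 27.6142/60 = 56.4602367
  hemisphere S, so the sign is −
  Lon: degrees = first 3 digits = 87, minutes = 41.0697; 87 + 41.0697/60 = 87.6844950
  hemisphere W, so the sign is −
Point 5:
  Lat: 75° + 34/60 + 44.8/3600 = 75 + 0.566667 + 0.012444 = 75.5791111
  N ⇒ keep positive
  λ: 9′ + 29″ = 9.48333′; 116 + 9.48333/60 = 116.1580556
  W ⇒ negate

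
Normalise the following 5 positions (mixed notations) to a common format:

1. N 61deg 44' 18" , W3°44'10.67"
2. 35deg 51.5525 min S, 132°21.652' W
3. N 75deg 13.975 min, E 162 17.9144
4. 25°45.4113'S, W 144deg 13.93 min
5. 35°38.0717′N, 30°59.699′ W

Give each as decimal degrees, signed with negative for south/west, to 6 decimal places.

1. 61.738333, -3.736297
2. -35.859208, -132.360867
3. 75.232917, 162.298573
4. -25.756855, -144.232167
5. 35.634528, -30.994983

Point 1:
  φ: 61 + 44/60 + 18/3600 = 61.7383333
  N ⇒ keep positive
  Longitude: 3° + 44/60 + 10.67/3600 = 3 + 0.733333 + 0.002964 = 3.7362972
  W → negative
Point 2:
  Latitude: 51.5525′ = 0.859208°; total 35.8592083
  hemisphere S, so the sign is −
  Longitude: 132 + 21.652/60 = 132.3608667
  hemisphere W, so the sign is −
Point 3:
  Latitude: 75 + 13.975/60 = 75.2329167
  N → positive
  λ: 162 + 17.9144/60 = 162.2985733
  E ⇒ keep positive
Point 4:
  φ: 45.4113′ = 0.756855°; total 25.7568550
  hemisphere S, so the sign is −
  λ: 13.93′ = 0.232167°; total 144.2321667
  hemisphere W, so the sign is −
Point 5:
  Latitude: 35 + 38.0717/60 = 35.6345283
  N ⇒ keep positive
  Longitude: 59.699′ = 0.994983°; total 30.9949833
  W ⇒ negate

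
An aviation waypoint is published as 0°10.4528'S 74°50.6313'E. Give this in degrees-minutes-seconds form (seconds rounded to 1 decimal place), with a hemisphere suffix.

0°10′27.2″ S, 74°50′37.9″ E

Lat: 10.45280′ → 10′ and 0.45280 × 60 = 27.168″
Lon: fractional minutes 0.63130 × 60 = 37.878″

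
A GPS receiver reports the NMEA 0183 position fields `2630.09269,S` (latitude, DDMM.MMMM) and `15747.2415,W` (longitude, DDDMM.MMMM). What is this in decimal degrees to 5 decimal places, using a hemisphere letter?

26.50154° S, 157.78736° W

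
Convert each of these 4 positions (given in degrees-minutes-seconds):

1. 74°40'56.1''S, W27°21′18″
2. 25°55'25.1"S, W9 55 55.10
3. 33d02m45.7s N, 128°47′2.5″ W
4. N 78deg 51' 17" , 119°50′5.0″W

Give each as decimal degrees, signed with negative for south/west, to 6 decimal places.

1. -74.682250, -27.355000
2. -25.923639, -9.931972
3. 33.046028, -128.784028
4. 78.854722, -119.834722

Point 1:
  Latitude: 74° + 40/60 + 56.1/3600 = 74 + 0.666667 + 0.015583 = 74.6822500
  S → negative
  λ: 27 + 21/60 + 18/3600 = 27.3550000
  hemisphere W, so the sign is −
Point 2:
  φ: 25° + 55/60 + 25.1/3600 = 25 + 0.916667 + 0.006972 = 25.9236389
  hemisphere S, so the sign is −
  λ: 9° + 55/60 + 55.1/3600 = 9 + 0.916667 + 0.015306 = 9.9319722
  W → negative
Point 3:
  Lat: 33 + 2/60 + 45.7/3600 = 33.0460278
  N → positive
  Longitude: 128° + 47/60 + 2.5/3600 = 128 + 0.783333 + 0.000694 = 128.7840278
  hemisphere W, so the sign is −
Point 4:
  φ: 78° + 51/60 + 17/3600 = 78 + 0.850000 + 0.004722 = 78.8547222
  N → positive
  Lon: 50′ + 5″ = 50.08333′; 119 + 50.08333/60 = 119.8347222
  W → negative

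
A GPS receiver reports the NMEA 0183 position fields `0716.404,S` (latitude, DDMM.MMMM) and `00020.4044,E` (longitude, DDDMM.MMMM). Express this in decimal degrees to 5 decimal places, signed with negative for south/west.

-7.27340, 0.34007

Latitude: degrees = first 2 digits = 7, minutes = 16.404; 7 + 16.404/60 = 7.273400
hemisphere S, so the sign is −
λ: degrees = first 3 digits = 0, minutes = 20.4044; 0 + 20.4044/60 = 0.340073
E ⇒ keep positive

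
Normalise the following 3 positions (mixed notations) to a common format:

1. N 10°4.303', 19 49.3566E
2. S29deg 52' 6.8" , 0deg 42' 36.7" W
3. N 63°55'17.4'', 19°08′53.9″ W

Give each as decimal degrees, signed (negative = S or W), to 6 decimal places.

1. 10.071717, 19.822610
2. -29.868556, -0.710194
3. 63.921500, -19.148306

Point 1:
  φ: 4.303′ = 0.071717°; total 10.0717167
  N → positive
  Longitude: 49.3566′ = 0.822610°; total 19.8226100
  E ⇒ keep positive
Point 2:
  φ: 52′ + 6.8″ = 52.11333′; 29 + 52.11333/60 = 29.8685556
  S ⇒ negate
  Longitude: 0 + 42/60 + 36.7/3600 = 0.7101944
  W ⇒ negate
Point 3:
  φ: 63 + 55/60 + 17.4/3600 = 63.9215000
  N ⇒ keep positive
  λ: 19° + 8/60 + 53.9/3600 = 19 + 0.133333 + 0.014972 = 19.1483056
  W ⇒ negate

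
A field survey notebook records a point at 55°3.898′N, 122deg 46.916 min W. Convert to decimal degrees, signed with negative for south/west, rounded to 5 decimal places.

55.06497, -122.78193

φ: 55 + 3.898/60 = 55.064967
N ⇒ keep positive
Longitude: 122 + 46.916/60 = 122.781933
W ⇒ negate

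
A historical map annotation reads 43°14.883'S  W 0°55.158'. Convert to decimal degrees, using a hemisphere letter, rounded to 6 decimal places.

43.248050° S, 0.919300° W

Latitude: 14.883′ = 0.248050°; total 43.2480500
Lon: 0 + 55.158/60 = 0.9193000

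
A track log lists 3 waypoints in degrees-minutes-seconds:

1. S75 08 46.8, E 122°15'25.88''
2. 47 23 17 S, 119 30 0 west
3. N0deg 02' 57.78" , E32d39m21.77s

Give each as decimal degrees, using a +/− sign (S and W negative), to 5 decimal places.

Point 1:
  Lat: 75 + 8/60 + 46.8/3600 = 75.146333
  S ⇒ negate
  Lon: 122 + 15/60 + 25.88/3600 = 122.257189
  E → positive
Point 2:
  φ: 47 + 23/60 + 17/3600 = 47.388056
  S → negative
  Lon: 119° + 30/60 + 0/3600 = 119 + 0.500000 + 0.000000 = 119.500000
  W → negative
Point 3:
  Lat: 2′ + 57.78″ = 2.96300′; 0 + 2.96300/60 = 0.049383
  N ⇒ keep positive
  Longitude: 32° + 39/60 + 21.77/3600 = 32 + 0.650000 + 0.006047 = 32.656047
  E ⇒ keep positive

1. -75.14633, 122.25719
2. -47.38806, -119.50000
3. 0.04938, 32.65605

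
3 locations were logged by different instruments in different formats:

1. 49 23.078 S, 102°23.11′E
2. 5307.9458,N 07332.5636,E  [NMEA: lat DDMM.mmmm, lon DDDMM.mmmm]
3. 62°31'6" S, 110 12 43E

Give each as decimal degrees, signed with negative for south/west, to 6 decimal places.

1. -49.384633, 102.385167
2. 53.132430, 73.542727
3. -62.518333, 110.211944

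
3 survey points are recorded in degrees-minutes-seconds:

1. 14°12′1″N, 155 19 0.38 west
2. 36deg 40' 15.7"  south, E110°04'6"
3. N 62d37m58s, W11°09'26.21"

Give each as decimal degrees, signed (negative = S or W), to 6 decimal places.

1. 14.200278, -155.316772
2. -36.671028, 110.068333
3. 62.632778, -11.157281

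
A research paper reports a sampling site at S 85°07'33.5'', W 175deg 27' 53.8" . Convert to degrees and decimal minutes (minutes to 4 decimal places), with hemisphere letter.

85° 7.5583′ S, 175° 27.8967′ W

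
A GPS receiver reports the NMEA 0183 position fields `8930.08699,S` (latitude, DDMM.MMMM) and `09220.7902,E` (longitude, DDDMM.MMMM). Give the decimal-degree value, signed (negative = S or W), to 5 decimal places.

-89.50145, 92.34650

φ: degrees = first 2 digits = 89, minutes = 30.08699; 89 + 30.08699/60 = 89.501450
S ⇒ negate
Longitude: degrees = first 3 digits = 92, minutes = 20.7902; 92 + 20.7902/60 = 92.346503
E → positive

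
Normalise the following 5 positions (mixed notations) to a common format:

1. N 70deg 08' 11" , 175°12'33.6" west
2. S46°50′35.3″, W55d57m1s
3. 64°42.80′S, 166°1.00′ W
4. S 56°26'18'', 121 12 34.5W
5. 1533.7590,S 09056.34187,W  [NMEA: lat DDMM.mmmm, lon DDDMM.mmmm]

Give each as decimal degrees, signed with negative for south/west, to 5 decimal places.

1. 70.13639, -175.20933
2. -46.84314, -55.95028
3. -64.71333, -166.01667
4. -56.43833, -121.20958
5. -15.56265, -90.93903

Point 1:
  φ: 70° + 8/60 + 11/3600 = 70 + 0.133333 + 0.003056 = 70.136389
  N ⇒ keep positive
  Lon: 12′ + 33.6″ = 12.56000′; 175 + 12.56000/60 = 175.209333
  hemisphere W, so the sign is −
Point 2:
  φ: 50′ + 35.3″ = 50.58833′; 46 + 50.58833/60 = 46.843139
  hemisphere S, so the sign is −
  λ: 55 + 57/60 + 1/3600 = 55.950278
  W ⇒ negate
Point 3:
  Latitude: 64 + 42.8/60 = 64.713333
  S → negative
  Lon: 166 + 1/60 = 166.016667
  hemisphere W, so the sign is −
Point 4:
  φ: 56° + 26/60 + 18/3600 = 56 + 0.433333 + 0.005000 = 56.438333
  S ⇒ negate
  λ: 121 + 12/60 + 34.5/3600 = 121.209583
  W → negative
Point 5:
  Lat: split at 2 digits → 15° and 33.759′; 15 + 33.759/60 = 15.562650
  hemisphere S, so the sign is −
  λ: split at 3 digits → 090° and 56.34187′; 90 + 56.34187/60 = 90.939031
  W ⇒ negate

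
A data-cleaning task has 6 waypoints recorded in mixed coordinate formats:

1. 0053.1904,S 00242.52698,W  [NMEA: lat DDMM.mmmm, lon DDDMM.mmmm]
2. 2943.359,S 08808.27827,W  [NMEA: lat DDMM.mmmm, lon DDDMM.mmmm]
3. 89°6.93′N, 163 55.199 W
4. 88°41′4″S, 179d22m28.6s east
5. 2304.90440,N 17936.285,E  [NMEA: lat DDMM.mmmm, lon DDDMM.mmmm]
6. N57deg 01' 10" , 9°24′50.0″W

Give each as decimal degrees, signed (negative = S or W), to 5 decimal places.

1. -0.88651, -2.70878
2. -29.72265, -88.13797
3. 89.11550, -163.91998
4. -88.68444, 179.37461
5. 23.08174, 179.60475
6. 57.01944, -9.41389

Point 1:
  Lat: degrees = first 2 digits = 0, minutes = 53.1904; 0 + 53.1904/60 = 0.886507
  S → negative
  Longitude: split at 3 digits → 002° and 42.52698′; 2 + 42.52698/60 = 2.708783
  W ⇒ negate
Point 2:
  Latitude: split at 2 digits → 29° and 43.359′; 29 + 43.359/60 = 29.722650
  hemisphere S, so the sign is −
  Longitude: split at 3 digits → 088° and 8.27827′; 88 + 8.27827/60 = 88.137971
  hemisphere W, so the sign is −
Point 3:
  Latitude: 6.93′ = 0.115500°; total 89.115500
  N → positive
  Lon: 55.199′ = 0.919983°; total 163.919983
  hemisphere W, so the sign is −
Point 4:
  φ: 88° + 41/60 + 4/3600 = 88 + 0.683333 + 0.001111 = 88.684444
  hemisphere S, so the sign is −
  λ: 179 + 22/60 + 28.6/3600 = 179.374611
  E → positive
Point 5:
  Latitude: degrees = first 2 digits = 23, minutes = 4.9044; 23 + 4.9044/60 = 23.081740
  N → positive
  Longitude: split at 3 digits → 179° and 36.285′; 179 + 36.285/60 = 179.604750
  E → positive
Point 6:
  Lat: 1′ + 10″ = 1.16667′; 57 + 1.16667/60 = 57.019444
  N → positive
  λ: 24′ + 50″ = 24.83333′; 9 + 24.83333/60 = 9.413889
  hemisphere W, so the sign is −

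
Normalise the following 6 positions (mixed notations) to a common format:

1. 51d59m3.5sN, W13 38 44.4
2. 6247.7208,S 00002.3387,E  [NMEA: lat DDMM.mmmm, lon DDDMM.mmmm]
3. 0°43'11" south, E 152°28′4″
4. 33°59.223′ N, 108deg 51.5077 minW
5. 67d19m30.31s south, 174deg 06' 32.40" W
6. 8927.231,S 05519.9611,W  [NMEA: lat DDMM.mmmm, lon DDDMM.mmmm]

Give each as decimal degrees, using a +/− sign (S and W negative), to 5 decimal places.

Point 1:
  Latitude: 51 + 59/60 + 3.5/3600 = 51.984306
  N ⇒ keep positive
  λ: 13° + 38/60 + 44.4/3600 = 13 + 0.633333 + 0.012333 = 13.645667
  W → negative
Point 2:
  Lat: split at 2 digits → 62° and 47.7208′; 62 + 47.7208/60 = 62.795347
  S → negative
  λ: degrees = first 3 digits = 0, minutes = 2.3387; 0 + 2.3387/60 = 0.038978
  E ⇒ keep positive
Point 3:
  φ: 43′ + 11″ = 43.18333′; 0 + 43.18333/60 = 0.719722
  S → negative
  λ: 152 + 28/60 + 4/3600 = 152.467778
  E → positive
Point 4:
  Latitude: 59.223′ = 0.987050°; total 33.987050
  N → positive
  λ: 51.5077′ = 0.858462°; total 108.858462
  W → negative
Point 5:
  Latitude: 67° + 19/60 + 30.31/3600 = 67 + 0.316667 + 0.008419 = 67.325086
  S ⇒ negate
  Lon: 174° + 6/60 + 32.4/3600 = 174 + 0.100000 + 0.009000 = 174.109000
  W ⇒ negate
Point 6:
  φ: degrees = first 2 digits = 89, minutes = 27.231; 89 + 27.231/60 = 89.453850
  S ⇒ negate
  Lon: degrees = first 3 digits = 55, minutes = 19.9611; 55 + 19.9611/60 = 55.332685
  W ⇒ negate

1. 51.98431, -13.64567
2. -62.79535, 0.03898
3. -0.71972, 152.46778
4. 33.98705, -108.85846
5. -67.32509, -174.10900
6. -89.45385, -55.33269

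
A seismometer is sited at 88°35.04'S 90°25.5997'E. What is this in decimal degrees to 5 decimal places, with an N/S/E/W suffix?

Latitude: 35.04′ = 0.584000°; total 88.584000
Lon: 90 + 25.5997/60 = 90.426662

88.58400° S, 90.42666° E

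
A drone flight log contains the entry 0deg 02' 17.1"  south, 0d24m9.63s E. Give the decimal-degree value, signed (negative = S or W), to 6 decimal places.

-0.038083, 0.402675

Lat: 2′ + 17.1″ = 2.28500′; 0 + 2.28500/60 = 0.0380833
S ⇒ negate
λ: 0 + 24/60 + 9.63/3600 = 0.4026750
E → positive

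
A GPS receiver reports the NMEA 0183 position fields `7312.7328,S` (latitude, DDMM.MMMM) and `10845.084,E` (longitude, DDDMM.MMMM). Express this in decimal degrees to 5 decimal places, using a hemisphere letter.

Lat: degrees = first 2 digits = 73, minutes = 12.7328; 73 + 12.7328/60 = 73.212213
Longitude: degrees = first 3 digits = 108, minutes = 45.084; 108 + 45.084/60 = 108.751400

73.21221° S, 108.75140° E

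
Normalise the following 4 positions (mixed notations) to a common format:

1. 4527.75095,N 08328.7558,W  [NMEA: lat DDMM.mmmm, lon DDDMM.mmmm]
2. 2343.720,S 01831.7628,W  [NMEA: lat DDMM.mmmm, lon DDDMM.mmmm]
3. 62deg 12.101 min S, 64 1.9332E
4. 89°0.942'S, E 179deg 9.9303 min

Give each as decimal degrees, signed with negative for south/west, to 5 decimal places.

1. 45.46252, -83.47926
2. -23.72867, -18.52938
3. -62.20168, 64.03222
4. -89.01570, 179.16551

Point 1:
  Latitude: degrees = first 2 digits = 45, minutes = 27.75095; 45 + 27.75095/60 = 45.462516
  N ⇒ keep positive
  λ: degrees = first 3 digits = 83, minutes = 28.7558; 83 + 28.7558/60 = 83.479263
  hemisphere W, so the sign is −
Point 2:
  Lat: degrees = first 2 digits = 23, minutes = 43.72; 23 + 43.72/60 = 23.728667
  hemisphere S, so the sign is −
  λ: split at 3 digits → 018° and 31.7628′; 18 + 31.7628/60 = 18.529380
  W ⇒ negate
Point 3:
  Latitude: 62 + 12.101/60 = 62.201683
  hemisphere S, so the sign is −
  Longitude: 64 + 1.9332/60 = 64.032220
  E → positive
Point 4:
  Lat: 89 + 0.942/60 = 89.015700
  S ⇒ negate
  Longitude: 179 + 9.9303/60 = 179.165505
  E ⇒ keep positive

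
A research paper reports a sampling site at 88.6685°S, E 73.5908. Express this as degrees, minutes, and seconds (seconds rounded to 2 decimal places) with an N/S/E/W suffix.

88°40′6.60″ S, 73°35′26.88″ E

φ: 0.668500 × 60 = 40.11000′ → 40′, remainder × 60 = 6.6000″
λ: whole degrees 73; 35.44800′ → 35′ and 26.8800″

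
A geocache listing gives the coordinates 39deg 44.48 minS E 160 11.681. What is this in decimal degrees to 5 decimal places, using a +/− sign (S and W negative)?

Lat: 39 + 44.48/60 = 39.741333
S → negative
λ: 160 + 11.681/60 = 160.194683
E ⇒ keep positive

-39.74133, 160.19468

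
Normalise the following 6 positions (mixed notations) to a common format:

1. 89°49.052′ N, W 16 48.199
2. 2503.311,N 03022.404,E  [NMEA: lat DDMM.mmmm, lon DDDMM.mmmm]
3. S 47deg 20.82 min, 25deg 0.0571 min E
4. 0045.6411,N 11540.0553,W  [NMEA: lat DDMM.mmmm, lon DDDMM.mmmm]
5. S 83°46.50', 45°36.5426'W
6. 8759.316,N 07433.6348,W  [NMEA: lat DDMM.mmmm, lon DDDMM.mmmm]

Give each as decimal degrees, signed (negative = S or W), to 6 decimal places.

1. 89.817533, -16.803317
2. 25.055183, 30.373400
3. -47.347000, 25.000952
4. 0.760685, -115.667588
5. -83.775000, -45.609043
6. 87.988600, -74.560580

Point 1:
  Lat: 89 + 49.052/60 = 89.8175333
  N → positive
  Longitude: 16 + 48.199/60 = 16.8033167
  hemisphere W, so the sign is −
Point 2:
  φ: split at 2 digits → 25° and 3.311′; 25 + 3.311/60 = 25.0551833
  N → positive
  λ: split at 3 digits → 030° and 22.404′; 30 + 22.404/60 = 30.3734000
  E → positive
Point 3:
  φ: 47 + 20.82/60 = 47.3470000
  hemisphere S, so the sign is −
  λ: 0.0571′ = 0.000952°; total 25.0009517
  E ⇒ keep positive
Point 4:
  Lat: split at 2 digits → 00° and 45.6411′; 0 + 45.6411/60 = 0.7606850
  N ⇒ keep positive
  Longitude: degrees = first 3 digits = 115, minutes = 40.0553; 115 + 40.0553/60 = 115.6675883
  hemisphere W, so the sign is −
Point 5:
  Lat: 83 + 46.5/60 = 83.7750000
  S ⇒ negate
  λ: 45 + 36.5426/60 = 45.6090433
  W ⇒ negate
Point 6:
  Lat: degrees = first 2 digits = 87, minutes = 59.316; 87 + 59.316/60 = 87.9886000
  N → positive
  Longitude: degrees = first 3 digits = 74, minutes = 33.6348; 74 + 33.6348/60 = 74.5605800
  W → negative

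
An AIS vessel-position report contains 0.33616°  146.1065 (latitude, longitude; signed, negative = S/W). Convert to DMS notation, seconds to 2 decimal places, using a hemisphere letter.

0°20′10.18″ N, 146°06′23.40″ E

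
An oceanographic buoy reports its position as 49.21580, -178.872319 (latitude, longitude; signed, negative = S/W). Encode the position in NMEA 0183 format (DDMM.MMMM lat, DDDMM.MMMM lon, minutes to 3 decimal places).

4912.948,N / 17852.339,W

Latitude: 49° + 0.215800 × 60 = 49° 12.94800′
Longitude is negative → W; |value| = 178.872319
Longitude: 178° + 0.872319 × 60 = 178° 52.33914′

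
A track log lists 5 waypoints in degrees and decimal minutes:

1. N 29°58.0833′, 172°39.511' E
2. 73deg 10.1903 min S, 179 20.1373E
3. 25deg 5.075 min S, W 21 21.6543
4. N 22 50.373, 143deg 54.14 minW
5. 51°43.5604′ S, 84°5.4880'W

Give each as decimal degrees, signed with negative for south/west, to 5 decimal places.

Point 1:
  Lat: 29 + 58.0833/60 = 29.968055
  N → positive
  λ: 172 + 39.511/60 = 172.658517
  E → positive
Point 2:
  Lat: 73 + 10.1903/60 = 73.169838
  S → negative
  λ: 179 + 20.1373/60 = 179.335622
  E → positive
Point 3:
  Latitude: 25 + 5.075/60 = 25.084583
  S → negative
  Lon: 21 + 21.6543/60 = 21.360905
  W ⇒ negate
Point 4:
  φ: 50.373′ = 0.839550°; total 22.839550
  N → positive
  λ: 143 + 54.14/60 = 143.902333
  W → negative
Point 5:
  Lat: 51 + 43.5604/60 = 51.726007
  S → negative
  λ: 5.488′ = 0.091467°; total 84.091467
  hemisphere W, so the sign is −

1. 29.96806, 172.65852
2. -73.16984, 179.33562
3. -25.08458, -21.36091
4. 22.83955, -143.90233
5. -51.72601, -84.09147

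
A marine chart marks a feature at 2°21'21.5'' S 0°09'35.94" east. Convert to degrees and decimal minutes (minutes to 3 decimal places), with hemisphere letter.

2° 21.358′ S, 0° 9.599′ E

Latitude: seconds/60 = 0.35833; minutes = 21 + 0.35833 = 21.35833
λ: seconds/60 = 0.59900; minutes = 9 + 0.59900 = 9.59900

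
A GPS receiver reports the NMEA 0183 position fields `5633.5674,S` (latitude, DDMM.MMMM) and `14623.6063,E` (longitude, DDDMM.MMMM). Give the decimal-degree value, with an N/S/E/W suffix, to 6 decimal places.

φ: split at 2 digits → 56° and 33.5674′; 56 + 33.5674/60 = 56.5594567
Lon: degrees = first 3 digits = 146, minutes = 23.6063; 146 + 23.6063/60 = 146.3934383

56.559457° S, 146.393438° E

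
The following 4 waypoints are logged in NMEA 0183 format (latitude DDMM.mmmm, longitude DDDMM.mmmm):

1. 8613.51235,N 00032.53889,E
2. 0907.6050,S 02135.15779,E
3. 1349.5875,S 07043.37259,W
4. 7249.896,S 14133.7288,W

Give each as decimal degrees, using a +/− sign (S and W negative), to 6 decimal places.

Point 1:
  Latitude: split at 2 digits → 86° and 13.51235′; 86 + 13.51235/60 = 86.2252058
  N → positive
  Longitude: degrees = first 3 digits = 0, minutes = 32.53889; 0 + 32.53889/60 = 0.5423148
  E ⇒ keep positive
Point 2:
  Lat: split at 2 digits → 09° and 7.605′; 9 + 7.605/60 = 9.1267500
  hemisphere S, so the sign is −
  λ: degrees = first 3 digits = 21, minutes = 35.15779; 21 + 35.15779/60 = 21.5859632
  E ⇒ keep positive
Point 3:
  Latitude: split at 2 digits → 13° and 49.5875′; 13 + 49.5875/60 = 13.8264583
  hemisphere S, so the sign is −
  Lon: degrees = first 3 digits = 70, minutes = 43.37259; 70 + 43.37259/60 = 70.7228765
  W ⇒ negate
Point 4:
  Lat: split at 2 digits → 72° and 49.896′; 72 + 49.896/60 = 72.8316000
  S → negative
  Lon: degrees = first 3 digits = 141, minutes = 33.7288; 141 + 33.7288/60 = 141.5621467
  W ⇒ negate

1. 86.225206, 0.542315
2. -9.126750, 21.585963
3. -13.826458, -70.722877
4. -72.831600, -141.562147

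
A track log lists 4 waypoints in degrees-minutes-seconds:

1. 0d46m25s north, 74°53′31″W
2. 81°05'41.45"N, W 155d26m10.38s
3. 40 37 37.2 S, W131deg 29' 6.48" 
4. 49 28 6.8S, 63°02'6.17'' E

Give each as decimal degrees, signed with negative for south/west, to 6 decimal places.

Point 1:
  φ: 0 + 46/60 + 25/3600 = 0.7736111
  N ⇒ keep positive
  Longitude: 74 + 53/60 + 31/3600 = 74.8919444
  W ⇒ negate
Point 2:
  Latitude: 5′ + 41.45″ = 5.69083′; 81 + 5.69083/60 = 81.0948472
  N → positive
  Longitude: 26′ + 10.38″ = 26.17300′; 155 + 26.17300/60 = 155.4362167
  W → negative
Point 3:
  Latitude: 40 + 37/60 + 37.2/3600 = 40.6270000
  S → negative
  λ: 131 + 29/60 + 6.48/3600 = 131.4851333
  W ⇒ negate
Point 4:
  φ: 49 + 28/60 + 6.8/3600 = 49.4685556
  S → negative
  Lon: 63° + 2/60 + 6.17/3600 = 63 + 0.033333 + 0.001714 = 63.0350472
  E ⇒ keep positive

1. 0.773611, -74.891944
2. 81.094847, -155.436217
3. -40.627000, -131.485133
4. -49.468556, 63.035047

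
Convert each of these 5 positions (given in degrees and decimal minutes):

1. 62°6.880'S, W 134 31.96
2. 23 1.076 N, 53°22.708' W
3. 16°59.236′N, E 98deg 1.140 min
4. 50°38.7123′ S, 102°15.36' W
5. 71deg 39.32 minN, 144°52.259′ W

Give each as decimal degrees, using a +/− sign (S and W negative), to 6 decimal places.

Point 1:
  Lat: 62 + 6.88/60 = 62.1146667
  S → negative
  Lon: 134 + 31.96/60 = 134.5326667
  W ⇒ negate
Point 2:
  Latitude: 23 + 1.076/60 = 23.0179333
  N → positive
  λ: 22.708′ = 0.378467°; total 53.3784667
  W ⇒ negate
Point 3:
  Latitude: 59.236′ = 0.987267°; total 16.9872667
  N ⇒ keep positive
  Longitude: 1.14′ = 0.019000°; total 98.0190000
  E → positive
Point 4:
  Lat: 50 + 38.7123/60 = 50.6452050
  hemisphere S, so the sign is −
  λ: 15.36′ = 0.256000°; total 102.2560000
  W → negative
Point 5:
  φ: 71 + 39.32/60 = 71.6553333
  N ⇒ keep positive
  Longitude: 52.259′ = 0.870983°; total 144.8709833
  W → negative

1. -62.114667, -134.532667
2. 23.017933, -53.378467
3. 16.987267, 98.019000
4. -50.645205, -102.256000
5. 71.655333, -144.870983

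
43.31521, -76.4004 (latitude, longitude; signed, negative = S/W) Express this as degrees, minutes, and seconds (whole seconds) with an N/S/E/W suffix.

43°18′55″ N, 76°24′1″ W

Lat: whole degrees 43; 18.91260′ → 18′ and 54.76″
Longitude is negative → W; |value| = 76.400400
λ: 0.400400° → 24.02400′; 0.02400 × 60 = 1.44″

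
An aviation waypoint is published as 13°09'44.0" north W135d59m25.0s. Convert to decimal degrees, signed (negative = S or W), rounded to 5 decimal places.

Latitude: 9′ + 44″ = 9.73333′; 13 + 9.73333/60 = 13.162222
N → positive
Longitude: 135 + 59/60 + 25/3600 = 135.990278
W ⇒ negate

13.16222, -135.99028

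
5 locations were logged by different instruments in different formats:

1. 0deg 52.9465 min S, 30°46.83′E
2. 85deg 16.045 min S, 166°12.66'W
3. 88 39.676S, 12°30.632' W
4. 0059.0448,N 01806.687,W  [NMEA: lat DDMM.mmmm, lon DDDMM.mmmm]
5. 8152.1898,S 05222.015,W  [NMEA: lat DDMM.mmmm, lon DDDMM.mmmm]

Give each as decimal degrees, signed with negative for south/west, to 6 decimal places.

Point 1:
  φ: 52.9465′ = 0.882442°; total 0.8824417
  S → negative
  Longitude: 46.83′ = 0.780500°; total 30.7805000
  E → positive
Point 2:
  φ: 16.045′ = 0.267417°; total 85.2674167
  hemisphere S, so the sign is −
  Longitude: 12.66′ = 0.211000°; total 166.2110000
  W → negative
Point 3:
  φ: 88 + 39.676/60 = 88.6612667
  hemisphere S, so the sign is −
  Lon: 12 + 30.632/60 = 12.5105333
  W ⇒ negate
Point 4:
  Lat: degrees = first 2 digits = 0, minutes = 59.0448; 0 + 59.0448/60 = 0.9840800
  N → positive
  Longitude: degrees = first 3 digits = 18, minutes = 6.687; 18 + 6.687/60 = 18.1114500
  hemisphere W, so the sign is −
Point 5:
  Latitude: degrees = first 2 digits = 81, minutes = 52.1898; 81 + 52.1898/60 = 81.8698300
  hemisphere S, so the sign is −
  Longitude: split at 3 digits → 052° and 22.015′; 52 + 22.015/60 = 52.3669167
  W → negative

1. -0.882442, 30.780500
2. -85.267417, -166.211000
3. -88.661267, -12.510533
4. 0.984080, -18.111450
5. -81.869830, -52.366917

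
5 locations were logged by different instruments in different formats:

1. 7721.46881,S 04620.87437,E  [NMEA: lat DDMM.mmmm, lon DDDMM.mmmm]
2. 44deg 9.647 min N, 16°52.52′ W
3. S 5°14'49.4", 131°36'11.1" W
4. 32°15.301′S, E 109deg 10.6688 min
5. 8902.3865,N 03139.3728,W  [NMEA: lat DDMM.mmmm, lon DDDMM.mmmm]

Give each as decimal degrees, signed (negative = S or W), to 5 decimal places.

Point 1:
  φ: split at 2 digits → 77° and 21.46881′; 77 + 21.46881/60 = 77.357814
  S → negative
  λ: split at 3 digits → 046° and 20.87437′; 46 + 20.87437/60 = 46.347906
  E ⇒ keep positive
Point 2:
  φ: 44 + 9.647/60 = 44.160783
  N ⇒ keep positive
  Longitude: 52.52′ = 0.875333°; total 16.875333
  hemisphere W, so the sign is −
Point 3:
  φ: 5 + 14/60 + 49.4/3600 = 5.247056
  hemisphere S, so the sign is −
  Longitude: 36′ + 11.1″ = 36.18500′; 131 + 36.18500/60 = 131.603083
  W ⇒ negate
Point 4:
  φ: 15.301′ = 0.255017°; total 32.255017
  hemisphere S, so the sign is −
  Longitude: 10.6688′ = 0.177813°; total 109.177813
  E → positive
Point 5:
  Lat: degrees = first 2 digits = 89, minutes = 2.3865; 89 + 2.3865/60 = 89.039775
  N → positive
  Lon: split at 3 digits → 031° and 39.3728′; 31 + 39.3728/60 = 31.656213
  W → negative

1. -77.35781, 46.34791
2. 44.16078, -16.87533
3. -5.24706, -131.60308
4. -32.25502, 109.17781
5. 89.03978, -31.65621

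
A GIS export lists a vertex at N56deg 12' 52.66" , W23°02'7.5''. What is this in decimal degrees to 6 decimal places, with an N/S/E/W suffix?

56.214628° N, 23.035417° W

φ: 12′ + 52.66″ = 12.87767′; 56 + 12.87767/60 = 56.2146278
Longitude: 23 + 2/60 + 7.5/3600 = 23.0354167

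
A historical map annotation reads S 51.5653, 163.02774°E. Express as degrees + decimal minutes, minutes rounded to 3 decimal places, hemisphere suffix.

51° 33.918′ S, 163° 1.664′ E

φ: minutes = (51.565300 − 51) × 60 = 33.91800
λ: fractional part 0.027740 → 1.66440 minutes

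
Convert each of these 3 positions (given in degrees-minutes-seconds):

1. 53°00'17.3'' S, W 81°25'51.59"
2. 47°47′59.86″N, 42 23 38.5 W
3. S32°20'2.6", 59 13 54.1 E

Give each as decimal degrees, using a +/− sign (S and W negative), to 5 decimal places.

Point 1:
  Latitude: 53 + 0/60 + 17.3/3600 = 53.004806
  S → negative
  λ: 81 + 25/60 + 51.59/3600 = 81.430997
  W ⇒ negate
Point 2:
  Latitude: 47 + 47/60 + 59.86/3600 = 47.799961
  N ⇒ keep positive
  λ: 42 + 23/60 + 38.5/3600 = 42.394028
  W ⇒ negate
Point 3:
  Lat: 32° + 20/60 + 2.6/3600 = 32 + 0.333333 + 0.000722 = 32.334056
  S → negative
  Longitude: 13′ + 54.1″ = 13.90167′; 59 + 13.90167/60 = 59.231694
  E → positive

1. -53.00481, -81.43100
2. 47.79996, -42.39403
3. -32.33406, 59.23169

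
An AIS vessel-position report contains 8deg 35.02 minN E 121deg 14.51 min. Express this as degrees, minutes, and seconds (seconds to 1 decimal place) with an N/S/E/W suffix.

φ: 35.02000′ → 35′ and 0.02000 × 60 = 1.200″
Lon: 14.51000′ → 14′ and 0.51000 × 60 = 30.600″

8°35′1.2″ N, 121°14′30.6″ E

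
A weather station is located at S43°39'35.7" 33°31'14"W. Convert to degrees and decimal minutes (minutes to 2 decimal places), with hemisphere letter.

43° 39.60′ S, 33° 31.23′ W

φ: seconds/60 = 0.59500; minutes = 39 + 0.59500 = 39.5950
λ: 31 + 14/60 = 31.2333′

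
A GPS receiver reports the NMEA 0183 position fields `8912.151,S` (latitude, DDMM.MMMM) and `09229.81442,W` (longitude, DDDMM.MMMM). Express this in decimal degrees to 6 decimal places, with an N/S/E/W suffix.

Lat: degrees = first 2 digits = 89, minutes = 12.151; 89 + 12.151/60 = 89.2025167
λ: split at 3 digits → 092° and 29.81442′; 92 + 29.81442/60 = 92.4969070

89.202517° S, 92.496907° W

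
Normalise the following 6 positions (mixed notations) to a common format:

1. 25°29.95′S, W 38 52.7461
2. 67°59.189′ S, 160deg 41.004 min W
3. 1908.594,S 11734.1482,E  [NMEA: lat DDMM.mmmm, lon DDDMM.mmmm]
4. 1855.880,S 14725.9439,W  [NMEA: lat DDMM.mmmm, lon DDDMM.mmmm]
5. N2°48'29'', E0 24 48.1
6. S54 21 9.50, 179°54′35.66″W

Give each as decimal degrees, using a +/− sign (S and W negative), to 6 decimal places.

1. -25.499167, -38.879102
2. -67.986483, -160.683400
3. -19.143233, 117.569137
4. -18.931333, -147.432398
5. 2.808056, 0.413361
6. -54.352639, -179.909906

Point 1:
  φ: 25 + 29.95/60 = 25.4991667
  hemisphere S, so the sign is −
  Lon: 38 + 52.7461/60 = 38.8791017
  W → negative
Point 2:
  φ: 67 + 59.189/60 = 67.9864833
  S → negative
  Lon: 160 + 41.004/60 = 160.6834000
  W → negative
Point 3:
  Lat: split at 2 digits → 19° and 8.594′; 19 + 8.594/60 = 19.1432333
  S ⇒ negate
  λ: degrees = first 3 digits = 117, minutes = 34.1482; 117 + 34.1482/60 = 117.5691367
  E → positive
Point 4:
  φ: degrees = first 2 digits = 18, minutes = 55.88; 18 + 55.88/60 = 18.9313333
  S ⇒ negate
  Lon: degrees = first 3 digits = 147, minutes = 25.9439; 147 + 25.9439/60 = 147.4323983
  W → negative
Point 5:
  φ: 48′ + 29″ = 48.48333′; 2 + 48.48333/60 = 2.8080556
  N → positive
  Lon: 0 + 24/60 + 48.1/3600 = 0.4133611
  E → positive
Point 6:
  Lat: 54° + 21/60 + 9.5/3600 = 54 + 0.350000 + 0.002639 = 54.3526389
  S ⇒ negate
  Lon: 179 + 54/60 + 35.66/3600 = 179.9099056
  W → negative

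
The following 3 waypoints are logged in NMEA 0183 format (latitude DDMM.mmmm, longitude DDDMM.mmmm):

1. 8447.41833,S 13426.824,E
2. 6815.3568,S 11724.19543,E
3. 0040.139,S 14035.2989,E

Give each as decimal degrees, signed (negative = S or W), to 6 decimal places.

1. -84.790306, 134.447067
2. -68.255947, 117.403257
3. -0.668983, 140.588315

Point 1:
  Lat: split at 2 digits → 84° and 47.41833′; 84 + 47.41833/60 = 84.7903055
  S ⇒ negate
  Lon: degrees = first 3 digits = 134, minutes = 26.824; 134 + 26.824/60 = 134.4470667
  E → positive
Point 2:
  φ: split at 2 digits → 68° and 15.3568′; 68 + 15.3568/60 = 68.2559467
  hemisphere S, so the sign is −
  λ: degrees = first 3 digits = 117, minutes = 24.19543; 117 + 24.19543/60 = 117.4032572
  E ⇒ keep positive
Point 3:
  Lat: split at 2 digits → 00° and 40.139′; 0 + 40.139/60 = 0.6689833
  S → negative
  Lon: degrees = first 3 digits = 140, minutes = 35.2989; 140 + 35.2989/60 = 140.5883150
  E → positive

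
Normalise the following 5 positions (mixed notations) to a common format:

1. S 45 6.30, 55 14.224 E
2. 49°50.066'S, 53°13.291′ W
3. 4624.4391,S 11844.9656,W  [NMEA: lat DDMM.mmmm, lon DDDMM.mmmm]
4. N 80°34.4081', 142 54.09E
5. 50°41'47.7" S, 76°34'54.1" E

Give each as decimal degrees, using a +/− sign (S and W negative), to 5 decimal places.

1. -45.10500, 55.23707
2. -49.83443, -53.22152
3. -46.40732, -118.74943
4. 80.57347, 142.90150
5. -50.69658, 76.58169

Point 1:
  Latitude: 6.3′ = 0.105000°; total 45.105000
  S ⇒ negate
  λ: 14.224′ = 0.237067°; total 55.237067
  E ⇒ keep positive
Point 2:
  φ: 50.066′ = 0.834433°; total 49.834433
  S → negative
  λ: 53 + 13.291/60 = 53.221517
  W ⇒ negate
Point 3:
  Latitude: degrees = first 2 digits = 46, minutes = 24.4391; 46 + 24.4391/60 = 46.407318
  hemisphere S, so the sign is −
  Longitude: degrees = first 3 digits = 118, minutes = 44.9656; 118 + 44.9656/60 = 118.749427
  W → negative
Point 4:
  Lat: 80 + 34.4081/60 = 80.573468
  N ⇒ keep positive
  λ: 54.09′ = 0.901500°; total 142.901500
  E → positive
Point 5:
  Lat: 50° + 41/60 + 47.7/3600 = 50 + 0.683333 + 0.013250 = 50.696583
  S ⇒ negate
  Lon: 76° + 34/60 + 54.1/3600 = 76 + 0.566667 + 0.015028 = 76.581694
  E ⇒ keep positive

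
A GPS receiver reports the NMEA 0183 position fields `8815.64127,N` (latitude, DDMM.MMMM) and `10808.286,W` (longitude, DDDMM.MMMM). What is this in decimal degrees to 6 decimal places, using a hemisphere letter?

Lat: split at 2 digits → 88° and 15.64127′; 88 + 15.64127/60 = 88.2606878
Lon: degrees = first 3 digits = 108, minutes = 8.286; 108 + 8.286/60 = 108.1381000

88.260688° N, 108.138100° W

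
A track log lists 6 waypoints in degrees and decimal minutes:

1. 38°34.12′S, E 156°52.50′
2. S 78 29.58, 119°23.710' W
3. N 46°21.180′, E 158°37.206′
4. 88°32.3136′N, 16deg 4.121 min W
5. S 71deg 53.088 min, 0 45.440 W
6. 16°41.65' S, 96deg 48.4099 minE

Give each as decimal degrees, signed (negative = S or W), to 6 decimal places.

1. -38.568667, 156.875000
2. -78.493000, -119.395167
3. 46.353000, 158.620100
4. 88.538560, -16.068683
5. -71.884800, -0.757333
6. -16.694167, 96.806832

Point 1:
  Latitude: 34.12′ = 0.568667°; total 38.5686667
  S ⇒ negate
  Longitude: 156 + 52.5/60 = 156.8750000
  E ⇒ keep positive
Point 2:
  Lat: 29.58′ = 0.493000°; total 78.4930000
  S → negative
  λ: 119 + 23.71/60 = 119.3951667
  W ⇒ negate
Point 3:
  Latitude: 21.18′ = 0.353000°; total 46.3530000
  N ⇒ keep positive
  Lon: 37.206′ = 0.620100°; total 158.6201000
  E → positive
Point 4:
  φ: 88 + 32.3136/60 = 88.5385600
  N → positive
  λ: 16 + 4.121/60 = 16.0686833
  W → negative
Point 5:
  φ: 71 + 53.088/60 = 71.8848000
  S → negative
  Longitude: 45.44′ = 0.757333°; total 0.7573333
  W → negative
Point 6:
  φ: 16 + 41.65/60 = 16.6941667
  S ⇒ negate
  λ: 96 + 48.4099/60 = 96.8068317
  E → positive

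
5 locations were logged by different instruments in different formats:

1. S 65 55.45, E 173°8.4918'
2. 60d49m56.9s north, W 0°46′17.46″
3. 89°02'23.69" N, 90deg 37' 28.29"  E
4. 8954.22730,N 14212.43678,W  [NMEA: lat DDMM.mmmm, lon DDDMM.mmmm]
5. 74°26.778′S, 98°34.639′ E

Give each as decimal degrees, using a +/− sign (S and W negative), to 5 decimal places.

Point 1:
  φ: 55.45′ = 0.924167°; total 65.924167
  S ⇒ negate
  λ: 173 + 8.4918/60 = 173.141530
  E → positive
Point 2:
  Latitude: 60 + 49/60 + 56.9/3600 = 60.832472
  N → positive
  Lon: 0° + 46/60 + 17.46/3600 = 0 + 0.766667 + 0.004850 = 0.771517
  hemisphere W, so the sign is −
Point 3:
  Latitude: 2′ + 23.69″ = 2.39483′; 89 + 2.39483/60 = 89.039914
  N ⇒ keep positive
  Lon: 90 + 37/60 + 28.29/3600 = 90.624525
  E ⇒ keep positive
Point 4:
  φ: split at 2 digits → 89° and 54.2273′; 89 + 54.2273/60 = 89.903788
  N → positive
  Lon: degrees = first 3 digits = 142, minutes = 12.43678; 142 + 12.43678/60 = 142.207280
  W → negative
Point 5:
  Lat: 74 + 26.778/60 = 74.446300
  S ⇒ negate
  Lon: 34.639′ = 0.577317°; total 98.577317
  E → positive

1. -65.92417, 173.14153
2. 60.83247, -0.77152
3. 89.03991, 90.62453
4. 89.90379, -142.20728
5. -74.44630, 98.57732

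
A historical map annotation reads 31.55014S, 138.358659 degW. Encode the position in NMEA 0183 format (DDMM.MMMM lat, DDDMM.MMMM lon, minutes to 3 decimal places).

Latitude: 31° + 0.550140 × 60 = 31° 33.00840′
Lon: fractional part 0.358659 → 21.51954 minutes

3133.008,S / 13821.520,W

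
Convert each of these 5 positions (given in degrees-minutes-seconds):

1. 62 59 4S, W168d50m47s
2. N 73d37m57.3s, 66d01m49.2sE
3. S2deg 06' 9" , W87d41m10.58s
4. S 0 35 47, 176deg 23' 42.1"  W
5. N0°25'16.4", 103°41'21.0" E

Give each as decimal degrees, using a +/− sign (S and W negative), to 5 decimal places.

1. -62.98444, -168.84639
2. 73.63258, 66.03033
3. -2.10250, -87.68627
4. -0.59639, -176.39503
5. 0.42122, 103.68917

Point 1:
  Latitude: 59′ + 4″ = 59.06667′; 62 + 59.06667/60 = 62.984444
  S → negative
  Longitude: 168° + 50/60 + 47/3600 = 168 + 0.833333 + 0.013056 = 168.846389
  W ⇒ negate
Point 2:
  Latitude: 37′ + 57.3″ = 37.95500′; 73 + 37.95500/60 = 73.632583
  N ⇒ keep positive
  Longitude: 1′ + 49.2″ = 1.82000′; 66 + 1.82000/60 = 66.030333
  E ⇒ keep positive
Point 3:
  Lat: 2° + 6/60 + 9/3600 = 2 + 0.100000 + 0.002500 = 2.102500
  hemisphere S, so the sign is −
  Longitude: 87 + 41/60 + 10.58/3600 = 87.686272
  W → negative
Point 4:
  Latitude: 0° + 35/60 + 47/3600 = 0 + 0.583333 + 0.013056 = 0.596389
  S → negative
  Longitude: 176 + 23/60 + 42.1/3600 = 176.395028
  hemisphere W, so the sign is −
Point 5:
  Lat: 0° + 25/60 + 16.4/3600 = 0 + 0.416667 + 0.004556 = 0.421222
  N → positive
  λ: 41′ + 21″ = 41.35000′; 103 + 41.35000/60 = 103.689167
  E ⇒ keep positive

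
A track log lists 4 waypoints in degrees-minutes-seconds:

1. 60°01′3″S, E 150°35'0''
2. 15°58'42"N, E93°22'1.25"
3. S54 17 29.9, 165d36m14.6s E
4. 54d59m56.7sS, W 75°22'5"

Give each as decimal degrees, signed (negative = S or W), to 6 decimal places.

1. -60.017500, 150.583333
2. 15.978333, 93.367014
3. -54.291639, 165.604056
4. -54.999083, -75.368056

Point 1:
  Latitude: 1′ + 3″ = 1.05000′; 60 + 1.05000/60 = 60.0175000
  hemisphere S, so the sign is −
  λ: 150° + 35/60 + 0/3600 = 150 + 0.583333 + 0.000000 = 150.5833333
  E → positive
Point 2:
  Latitude: 58′ + 42″ = 58.70000′; 15 + 58.70000/60 = 15.9783333
  N ⇒ keep positive
  Longitude: 22′ + 1.25″ = 22.02083′; 93 + 22.02083/60 = 93.3670139
  E → positive
Point 3:
  φ: 54 + 17/60 + 29.9/3600 = 54.2916389
  hemisphere S, so the sign is −
  Longitude: 36′ + 14.6″ = 36.24333′; 165 + 36.24333/60 = 165.6040556
  E ⇒ keep positive
Point 4:
  φ: 59′ + 56.7″ = 59.94500′; 54 + 59.94500/60 = 54.9990833
  S ⇒ negate
  Longitude: 22′ + 5″ = 22.08333′; 75 + 22.08333/60 = 75.3680556
  W → negative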